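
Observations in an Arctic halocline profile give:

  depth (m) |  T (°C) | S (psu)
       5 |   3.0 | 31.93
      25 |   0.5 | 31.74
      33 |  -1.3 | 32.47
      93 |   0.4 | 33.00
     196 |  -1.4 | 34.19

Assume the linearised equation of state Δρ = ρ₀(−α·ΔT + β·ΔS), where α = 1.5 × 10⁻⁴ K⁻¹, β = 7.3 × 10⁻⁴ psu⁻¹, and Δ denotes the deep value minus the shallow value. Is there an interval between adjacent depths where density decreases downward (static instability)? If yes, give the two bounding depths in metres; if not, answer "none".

none

Evaluate Δρ/ρ₀ = −αΔT + βΔS across each adjacent pair:
  5–25 m: −αΔT+βΔS = −(1.5 × 10⁻⁴)(-2.5)+(7.3 × 10⁻⁴)(-0.19) = 2.4 × 10⁻⁴ → stable
  25–33 m: −αΔT+βΔS = −(1.5 × 10⁻⁴)(-1.8)+(7.3 × 10⁻⁴)(+0.73) = 8.0 × 10⁻⁴ → stable
  33–93 m: −αΔT+βΔS = −(1.5 × 10⁻⁴)(+1.7)+(7.3 × 10⁻⁴)(+0.53) = 1.3 × 10⁻⁴ → stable
  93–196 m: −αΔT+βΔS = −(1.5 × 10⁻⁴)(-1.8)+(7.3 × 10⁻⁴)(+1.19) = 1.1 × 10⁻³ → stable
Every interval has Δρ > 0: the column is stably stratified throughout.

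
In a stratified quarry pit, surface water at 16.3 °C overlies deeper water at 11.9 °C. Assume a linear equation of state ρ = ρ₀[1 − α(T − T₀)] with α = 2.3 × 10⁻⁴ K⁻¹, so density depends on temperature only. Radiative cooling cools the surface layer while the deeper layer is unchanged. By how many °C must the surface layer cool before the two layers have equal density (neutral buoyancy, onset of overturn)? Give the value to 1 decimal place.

With temperature the only control, equal density requires T_surf′ = T_deep.
T_surf′ = 11.9 °C.
Cooling required: 16.3 − 11.9 = 4.4 °C.

4.4 °C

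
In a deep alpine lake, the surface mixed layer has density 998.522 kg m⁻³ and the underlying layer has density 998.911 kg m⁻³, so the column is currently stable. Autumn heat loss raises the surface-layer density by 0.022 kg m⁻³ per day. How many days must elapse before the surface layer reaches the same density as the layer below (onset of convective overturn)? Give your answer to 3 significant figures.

17.7 days

Density deficit of the surface layer: 998.911 − 998.522 = 0.389 kg m⁻³.
Required change = 0.389 / 0.022 = 17.7 days.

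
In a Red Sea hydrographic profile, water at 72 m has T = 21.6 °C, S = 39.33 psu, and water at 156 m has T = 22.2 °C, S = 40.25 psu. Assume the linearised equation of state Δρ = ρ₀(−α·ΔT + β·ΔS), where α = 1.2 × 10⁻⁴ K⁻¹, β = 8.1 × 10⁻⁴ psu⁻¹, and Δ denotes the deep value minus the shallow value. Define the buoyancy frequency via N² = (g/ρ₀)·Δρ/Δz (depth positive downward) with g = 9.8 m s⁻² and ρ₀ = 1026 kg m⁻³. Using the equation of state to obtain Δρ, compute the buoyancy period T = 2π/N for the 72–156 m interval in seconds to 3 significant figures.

709 s

ΔT = +0.6 K, ΔS = +0.92 psu (deep − shallow).
Δρ/ρ₀ = −αΔT + βΔS = -7.20 × 10⁻⁵ + 7.452 × 10⁻⁴ = 6.732 × 10⁻⁴, so Δρ ≈ 0.6907 kg m⁻³.
N² = (g/ρ₀)·Δρ/Δz = g·(Δρ/ρ₀)/Δz = 9.8 × 6.732 × 10⁻⁴ / 84 = 7.8540 × 10⁻⁵ s⁻².
N = √(7.8540 × 10⁻⁵) = 8.8623 × 10⁻³ rad s⁻¹ → T = 2π/N = 708.98 s ≈ 709 s.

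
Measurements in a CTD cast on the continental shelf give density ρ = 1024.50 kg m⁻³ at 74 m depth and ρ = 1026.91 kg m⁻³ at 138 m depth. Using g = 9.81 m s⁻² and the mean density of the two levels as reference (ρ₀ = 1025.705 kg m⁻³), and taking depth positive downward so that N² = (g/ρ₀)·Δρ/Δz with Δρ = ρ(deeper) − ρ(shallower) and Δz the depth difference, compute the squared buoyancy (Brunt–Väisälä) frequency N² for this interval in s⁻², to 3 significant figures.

3.60 × 10⁻⁴ s⁻²

Δρ = 1026.91 − 1024.50 = 2.41 kg m⁻³ over Δz = 138 − 74 = 64 m.
N² = (9.81/1025.705) × (2.41/64) = 3.6015 × 10⁻⁴ s⁻² ≈ 3.60 × 10⁻⁴ s⁻².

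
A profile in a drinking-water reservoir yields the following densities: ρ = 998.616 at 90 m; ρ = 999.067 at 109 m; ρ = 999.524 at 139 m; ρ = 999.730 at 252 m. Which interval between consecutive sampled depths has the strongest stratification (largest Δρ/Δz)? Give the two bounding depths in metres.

90–109 m

Compute the density gradient over each adjacent pair:
  90–109 m: Δρ/Δz = 0.451/19 = 0.024 kg m⁻⁴
  109–139 m: Δρ/Δz = 0.457/30 = 0.015 kg m⁻⁴
  139–252 m: Δρ/Δz = 0.206/113 = 1.8 × 10⁻³ kg m⁻⁴
The largest gradient is in the 90–109 m interval — the pycnocline.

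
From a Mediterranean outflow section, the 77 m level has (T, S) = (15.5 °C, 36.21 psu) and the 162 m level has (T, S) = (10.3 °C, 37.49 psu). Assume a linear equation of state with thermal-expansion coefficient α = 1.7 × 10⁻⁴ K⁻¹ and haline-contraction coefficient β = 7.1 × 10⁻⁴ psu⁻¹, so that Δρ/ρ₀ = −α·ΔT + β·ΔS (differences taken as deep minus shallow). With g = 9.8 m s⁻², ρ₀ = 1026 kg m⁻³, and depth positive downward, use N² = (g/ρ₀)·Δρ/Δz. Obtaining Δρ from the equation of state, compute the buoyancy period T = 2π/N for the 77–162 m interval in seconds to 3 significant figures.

437 s

ΔT = -5.2 K, ΔS = +1.28 psu (deep − shallow).
Δρ/ρ₀ = −αΔT + βΔS = 8.84 × 10⁻⁴ + 9.088 × 10⁻⁴ = 1.7928 × 10⁻³, so Δρ ≈ 1.839 kg m⁻³.
N² = (g/ρ₀)·Δρ/Δz = g·(Δρ/ρ₀)/Δz = 9.8 × 1.7928 × 10⁻³ / 85 = 2.0670 × 10⁻⁴ s⁻².
N = √(2.0670 × 10⁻⁴) = 0.014377 rad s⁻¹ → T = 2π/N = 437.03 s ≈ 437 s.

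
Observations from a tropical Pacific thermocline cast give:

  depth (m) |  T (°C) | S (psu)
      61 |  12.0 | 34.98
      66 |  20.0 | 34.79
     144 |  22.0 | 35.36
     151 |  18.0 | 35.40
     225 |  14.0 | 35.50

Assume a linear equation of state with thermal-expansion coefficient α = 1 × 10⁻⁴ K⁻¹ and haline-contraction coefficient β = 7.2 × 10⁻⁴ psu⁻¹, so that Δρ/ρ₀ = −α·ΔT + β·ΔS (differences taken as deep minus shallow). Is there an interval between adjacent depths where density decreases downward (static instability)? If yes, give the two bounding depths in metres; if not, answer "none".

Evaluate Δρ/ρ₀ = −αΔT + βΔS across each adjacent pair:
  61–66 m: −αΔT+βΔS = −(1 × 10⁻⁴)(+8.0)+(7.2 × 10⁻⁴)(-0.19) = -9.4 × 10⁻⁴ → UNSTABLE
  66–144 m: −αΔT+βΔS = −(1 × 10⁻⁴)(+2.0)+(7.2 × 10⁻⁴)(+0.57) = 2.1 × 10⁻⁴ → stable
  144–151 m: −αΔT+βΔS = −(1 × 10⁻⁴)(-4.0)+(7.2 × 10⁻⁴)(+0.04) = 4.3 × 10⁻⁴ → stable
  151–225 m: −αΔT+βΔS = −(1 × 10⁻⁴)(-4.0)+(7.2 × 10⁻⁴)(+0.10) = 4.7 × 10⁻⁴ → stable
The 61–66 m interval has Δρ < 0: lighter water underlies denser water.

61–66 m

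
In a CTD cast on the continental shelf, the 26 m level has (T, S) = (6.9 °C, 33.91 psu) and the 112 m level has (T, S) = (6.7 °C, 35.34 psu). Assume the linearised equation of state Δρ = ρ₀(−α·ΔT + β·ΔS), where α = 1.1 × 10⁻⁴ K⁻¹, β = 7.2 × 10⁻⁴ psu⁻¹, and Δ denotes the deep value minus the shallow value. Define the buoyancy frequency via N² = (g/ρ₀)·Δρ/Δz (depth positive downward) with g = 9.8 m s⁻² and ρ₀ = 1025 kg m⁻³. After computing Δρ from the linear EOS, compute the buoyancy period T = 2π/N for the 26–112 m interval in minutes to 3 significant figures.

9.57 min

ΔT = -0.2 K, ΔS = +1.43 psu (deep − shallow).
Δρ/ρ₀ = −αΔT + βΔS = 2.20 × 10⁻⁵ + 1.0296 × 10⁻³ = 1.0516 × 10⁻³, so Δρ ≈ 1.078 kg m⁻³.
N² = (g/ρ₀)·Δρ/Δz = g·(Δρ/ρ₀)/Δz = 9.8 × 1.0516 × 10⁻³ / 86 = 1.1983 × 10⁻⁴ s⁻².
N = √(1.1983 × 10⁻⁴) = 0.010947 rad s⁻¹ → T = 2π/N = 573.96 s = 9.5660 min ≈ 9.57 min.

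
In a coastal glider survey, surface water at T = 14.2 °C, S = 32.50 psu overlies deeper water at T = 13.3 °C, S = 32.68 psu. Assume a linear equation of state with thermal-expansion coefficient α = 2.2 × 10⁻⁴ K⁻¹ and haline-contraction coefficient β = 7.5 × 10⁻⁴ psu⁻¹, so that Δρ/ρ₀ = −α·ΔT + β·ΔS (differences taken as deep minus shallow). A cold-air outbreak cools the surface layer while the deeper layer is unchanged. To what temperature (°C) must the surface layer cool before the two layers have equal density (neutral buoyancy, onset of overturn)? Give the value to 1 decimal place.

12.7 °C

Neutral buoyancy requires Δρ = 0, i.e. −α(T_deep − T_surf′) + β(S_deep − S_surf) = 0.
T_surf′ = T_deep − (β/α)·ΔS = 13.3 − (7.5 × 10⁻⁴/2.2 × 10⁻⁴)·(+0.18) = 12.686 °C.
Cooling required: 14.2 − (12.686) = 1.514 °C.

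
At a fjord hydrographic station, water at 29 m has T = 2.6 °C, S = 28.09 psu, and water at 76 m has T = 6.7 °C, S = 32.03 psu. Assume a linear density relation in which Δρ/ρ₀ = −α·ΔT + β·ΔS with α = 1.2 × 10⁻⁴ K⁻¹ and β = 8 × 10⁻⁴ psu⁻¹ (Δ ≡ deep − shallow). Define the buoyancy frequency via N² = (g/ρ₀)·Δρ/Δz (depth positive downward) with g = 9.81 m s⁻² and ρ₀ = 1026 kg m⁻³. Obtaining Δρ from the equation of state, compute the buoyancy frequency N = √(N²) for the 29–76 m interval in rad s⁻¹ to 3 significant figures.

0.0236 rad s⁻¹

ΔT = +4.1 K, ΔS = +3.94 psu (deep − shallow).
Δρ/ρ₀ = −αΔT + βΔS = -4.92 × 10⁻⁴ + 3.152 × 10⁻³ = 2.66 × 10⁻³, so Δρ ≈ 2.729 kg m⁻³.
N² = (g/ρ₀)·Δρ/Δz = g·(Δρ/ρ₀)/Δz = 9.81 × 2.66 × 10⁻³ / 47 = 5.5520 × 10⁻⁴ s⁻².
N = √(5.5520 × 10⁻⁴) = 0.023563 rad s⁻¹ ≈ 0.0236 rad s⁻¹.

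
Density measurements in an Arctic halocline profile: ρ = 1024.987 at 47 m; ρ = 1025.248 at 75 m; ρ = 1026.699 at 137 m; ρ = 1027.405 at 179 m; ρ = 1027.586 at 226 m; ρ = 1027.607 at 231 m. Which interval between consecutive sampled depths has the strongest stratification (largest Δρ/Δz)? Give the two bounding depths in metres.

75–137 m

Compute the density gradient over each adjacent pair:
  47–75 m: Δρ/Δz = 0.261/28 = 9.3 × 10⁻³ kg m⁻⁴
  75–137 m: Δρ/Δz = 1.451/62 = 0.023 kg m⁻⁴
  137–179 m: Δρ/Δz = 0.706/42 = 0.017 kg m⁻⁴
  179–226 m: Δρ/Δz = 0.181/47 = 3.9 × 10⁻³ kg m⁻⁴
  226–231 m: Δρ/Δz = 0.021/5 = 4.2 × 10⁻³ kg m⁻⁴
The largest gradient is in the 75–137 m interval — the pycnocline.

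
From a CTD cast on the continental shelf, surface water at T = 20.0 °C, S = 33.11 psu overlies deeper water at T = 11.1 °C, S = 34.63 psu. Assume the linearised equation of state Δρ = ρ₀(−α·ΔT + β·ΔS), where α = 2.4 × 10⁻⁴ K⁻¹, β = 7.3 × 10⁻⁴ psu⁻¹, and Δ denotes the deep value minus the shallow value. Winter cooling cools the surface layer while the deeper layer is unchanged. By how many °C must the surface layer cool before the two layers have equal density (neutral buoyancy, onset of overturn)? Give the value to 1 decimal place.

Neutral buoyancy requires Δρ = 0, i.e. −α(T_deep − T_surf′) + β(S_deep − S_surf) = 0.
T_surf′ = T_deep − (β/α)·ΔS = 11.1 − (7.3 × 10⁻⁴/2.4 × 10⁻⁴)·(+1.52) = 6.477 °C.
Cooling required: 20.0 − (6.477) = 13.523 °C.

13.5 °C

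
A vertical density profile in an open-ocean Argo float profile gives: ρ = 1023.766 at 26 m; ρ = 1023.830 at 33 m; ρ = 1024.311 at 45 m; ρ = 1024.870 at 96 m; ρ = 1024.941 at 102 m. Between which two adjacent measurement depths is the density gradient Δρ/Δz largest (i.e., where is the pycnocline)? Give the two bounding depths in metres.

Compute the density gradient over each adjacent pair:
  26–33 m: Δρ/Δz = 0.064/7 = 9.1 × 10⁻³ kg m⁻⁴
  33–45 m: Δρ/Δz = 0.481/12 = 0.040 kg m⁻⁴
  45–96 m: Δρ/Δz = 0.559/51 = 0.011 kg m⁻⁴
  96–102 m: Δρ/Δz = 0.071/6 = 0.012 kg m⁻⁴
The largest gradient is in the 33–45 m interval — the pycnocline.

33–45 m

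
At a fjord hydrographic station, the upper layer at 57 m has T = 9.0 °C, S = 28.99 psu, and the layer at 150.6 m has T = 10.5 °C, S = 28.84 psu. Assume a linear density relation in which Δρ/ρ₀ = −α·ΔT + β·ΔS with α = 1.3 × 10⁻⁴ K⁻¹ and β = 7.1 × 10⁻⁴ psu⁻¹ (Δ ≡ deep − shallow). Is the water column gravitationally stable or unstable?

unstable

ΔT = 10.5 − 9.0 = +1.5 K and ΔS = 28.84 − 28.99 = -0.15 psu (deep − shallow).
−αΔT = -1.95 × 10⁻⁴; βΔS = -1.065 × 10⁻⁴; sum Δρ/ρ₀ = -3.015 × 10⁻⁴.
Δρ/ρ₀ < 0, so Δρ < 0: deeper water is lighter → statically unstable; the column would overturn.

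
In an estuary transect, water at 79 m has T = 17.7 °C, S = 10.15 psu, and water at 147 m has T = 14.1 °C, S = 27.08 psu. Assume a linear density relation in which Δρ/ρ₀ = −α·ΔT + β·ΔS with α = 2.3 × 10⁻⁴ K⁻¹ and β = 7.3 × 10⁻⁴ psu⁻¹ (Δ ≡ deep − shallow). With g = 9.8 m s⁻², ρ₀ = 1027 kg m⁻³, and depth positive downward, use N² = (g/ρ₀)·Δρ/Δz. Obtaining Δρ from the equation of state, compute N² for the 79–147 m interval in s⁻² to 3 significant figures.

ΔT = -3.6 K, ΔS = +16.93 psu (deep − shallow).
Δρ/ρ₀ = −αΔT + βΔS = 8.28 × 10⁻⁴ + 0.0123589 = 0.0131869, so Δρ ≈ 13.54 kg m⁻³.
N² = (g/ρ₀)·Δρ/Δz = g·(Δρ/ρ₀)/Δz = 9.8 × 0.0131869 / 68 = 1.9005 × 10⁻³ s⁻² ≈ 1.90 × 10⁻³ s⁻².

1.90 × 10⁻³ s⁻²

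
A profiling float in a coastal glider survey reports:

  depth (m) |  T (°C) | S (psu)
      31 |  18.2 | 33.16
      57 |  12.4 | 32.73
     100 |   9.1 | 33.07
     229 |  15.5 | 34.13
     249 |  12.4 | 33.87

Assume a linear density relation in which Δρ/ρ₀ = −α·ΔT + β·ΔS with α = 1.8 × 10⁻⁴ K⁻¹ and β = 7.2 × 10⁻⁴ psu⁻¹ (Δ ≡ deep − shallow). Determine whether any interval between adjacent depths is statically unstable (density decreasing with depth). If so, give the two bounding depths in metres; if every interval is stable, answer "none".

Evaluate Δρ/ρ₀ = −αΔT + βΔS across each adjacent pair:
  31–57 m: −αΔT+βΔS = −(1.8 × 10⁻⁴)(-5.8)+(7.2 × 10⁻⁴)(-0.43) = 7.3 × 10⁻⁴ → stable
  57–100 m: −αΔT+βΔS = −(1.8 × 10⁻⁴)(-3.3)+(7.2 × 10⁻⁴)(+0.34) = 8.4 × 10⁻⁴ → stable
  100–229 m: −αΔT+βΔS = −(1.8 × 10⁻⁴)(+6.4)+(7.2 × 10⁻⁴)(+1.06) = -3.9 × 10⁻⁴ → UNSTABLE
  229–249 m: −αΔT+βΔS = −(1.8 × 10⁻⁴)(-3.1)+(7.2 × 10⁻⁴)(-0.26) = 3.7 × 10⁻⁴ → stable
The 100–229 m interval has Δρ < 0: lighter water underlies denser water.

100–229 m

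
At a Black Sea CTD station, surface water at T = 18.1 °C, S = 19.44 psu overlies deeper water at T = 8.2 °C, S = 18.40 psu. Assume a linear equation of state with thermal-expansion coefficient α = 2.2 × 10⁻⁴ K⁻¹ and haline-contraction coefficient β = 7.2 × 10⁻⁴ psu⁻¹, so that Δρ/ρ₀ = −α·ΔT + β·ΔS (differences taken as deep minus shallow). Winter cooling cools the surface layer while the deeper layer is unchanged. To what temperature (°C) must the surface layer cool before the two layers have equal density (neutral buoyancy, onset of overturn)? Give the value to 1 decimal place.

Neutral buoyancy requires Δρ = 0, i.e. −α(T_deep − T_surf′) + β(S_deep − S_surf) = 0.
T_surf′ = T_deep − (β/α)·ΔS = 8.2 − (7.2 × 10⁻⁴/2.2 × 10⁻⁴)·(-1.04) = 11.604 °C.
Cooling required: 18.1 − (11.604) = 6.496 °C.

11.6 °C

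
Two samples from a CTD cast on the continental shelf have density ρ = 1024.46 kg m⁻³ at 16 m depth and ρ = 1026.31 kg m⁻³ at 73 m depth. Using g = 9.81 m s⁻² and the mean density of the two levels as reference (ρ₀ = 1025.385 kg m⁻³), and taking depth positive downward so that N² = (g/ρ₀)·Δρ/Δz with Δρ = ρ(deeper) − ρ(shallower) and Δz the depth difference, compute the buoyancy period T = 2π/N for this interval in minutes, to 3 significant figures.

Δρ = 1026.31 − 1024.46 = 1.85 kg m⁻³ over Δz = 73 − 16 = 57 m.
N² = (9.81/1025.385) × (1.85/57) = 3.1051 × 10⁻⁴ s⁻².
N = √(3.1051 × 10⁻⁴) = 0.017621 rad s⁻¹, so T = 2π/N = 356.57 s = 5.9428 min ≈ 5.94 min.

5.94 min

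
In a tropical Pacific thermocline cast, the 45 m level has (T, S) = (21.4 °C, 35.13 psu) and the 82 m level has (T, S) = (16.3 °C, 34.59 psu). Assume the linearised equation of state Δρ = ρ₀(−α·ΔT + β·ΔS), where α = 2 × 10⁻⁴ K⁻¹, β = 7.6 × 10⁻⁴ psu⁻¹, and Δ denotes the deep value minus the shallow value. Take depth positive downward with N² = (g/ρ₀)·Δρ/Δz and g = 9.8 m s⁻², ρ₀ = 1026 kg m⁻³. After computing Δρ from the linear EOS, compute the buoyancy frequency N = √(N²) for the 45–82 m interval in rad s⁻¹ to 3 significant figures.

ΔT = -5.1 K, ΔS = -0.54 psu (deep − shallow).
Δρ/ρ₀ = −αΔT + βΔS = 1.02 × 10⁻³ − 4.104 × 10⁻⁴ = 6.096 × 10⁻⁴, so Δρ ≈ 0.6254 kg m⁻³.
N² = (g/ρ₀)·Δρ/Δz = g·(Δρ/ρ₀)/Δz = 9.8 × 6.096 × 10⁻⁴ / 37 = 1.6146 × 10⁻⁴ s⁻².
N = √(1.6146 × 10⁻⁴) = 0.012707 rad s⁻¹ ≈ 0.0127 rad s⁻¹.

0.0127 rad s⁻¹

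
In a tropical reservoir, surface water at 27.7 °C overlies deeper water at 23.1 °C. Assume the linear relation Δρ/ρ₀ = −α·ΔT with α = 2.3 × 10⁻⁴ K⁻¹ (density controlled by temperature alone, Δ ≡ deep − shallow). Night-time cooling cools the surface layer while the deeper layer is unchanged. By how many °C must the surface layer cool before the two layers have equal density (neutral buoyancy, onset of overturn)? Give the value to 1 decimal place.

With temperature the only control, equal density requires T_surf′ = T_deep.
T_surf′ = 23.1 °C.
Cooling required: 27.7 − 23.1 = 4.6 °C.

4.6 °C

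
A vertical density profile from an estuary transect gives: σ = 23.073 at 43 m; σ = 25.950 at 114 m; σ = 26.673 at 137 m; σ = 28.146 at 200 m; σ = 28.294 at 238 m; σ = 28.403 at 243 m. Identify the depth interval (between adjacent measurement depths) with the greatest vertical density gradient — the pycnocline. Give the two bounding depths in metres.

Compute the density gradient over each adjacent pair:
  43–114 m: Δρ/Δz = 2.877/71 = 0.041 kg m⁻⁴
  114–137 m: Δρ/Δz = 0.723/23 = 0.031 kg m⁻⁴
  137–200 m: Δρ/Δz = 1.473/63 = 0.023 kg m⁻⁴
  200–238 m: Δρ/Δz = 0.148/38 = 3.9 × 10⁻³ kg m⁻⁴
  238–243 m: Δρ/Δz = 0.109/5 = 0.022 kg m⁻⁴
The largest gradient is in the 43–114 m interval — the pycnocline.

43–114 m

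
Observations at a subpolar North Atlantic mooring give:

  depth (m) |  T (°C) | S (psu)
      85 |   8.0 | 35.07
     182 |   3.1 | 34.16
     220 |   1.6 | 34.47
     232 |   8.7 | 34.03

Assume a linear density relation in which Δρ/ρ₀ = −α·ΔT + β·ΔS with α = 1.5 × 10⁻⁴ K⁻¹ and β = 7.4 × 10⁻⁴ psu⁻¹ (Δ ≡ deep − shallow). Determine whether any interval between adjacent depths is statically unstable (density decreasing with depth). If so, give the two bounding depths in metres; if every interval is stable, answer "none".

220–232 m

Evaluate Δρ/ρ₀ = −αΔT + βΔS across each adjacent pair:
  85–182 m: −αΔT+βΔS = −(1.5 × 10⁻⁴)(-4.9)+(7.4 × 10⁻⁴)(-0.91) = 6.2 × 10⁻⁵ → stable
  182–220 m: −αΔT+βΔS = −(1.5 × 10⁻⁴)(-1.5)+(7.4 × 10⁻⁴)(+0.31) = 4.5 × 10⁻⁴ → stable
  220–232 m: −αΔT+βΔS = −(1.5 × 10⁻⁴)(+7.1)+(7.4 × 10⁻⁴)(-0.44) = -1.4 × 10⁻³ → UNSTABLE
The 220–232 m interval has Δρ < 0: lighter water underlies denser water.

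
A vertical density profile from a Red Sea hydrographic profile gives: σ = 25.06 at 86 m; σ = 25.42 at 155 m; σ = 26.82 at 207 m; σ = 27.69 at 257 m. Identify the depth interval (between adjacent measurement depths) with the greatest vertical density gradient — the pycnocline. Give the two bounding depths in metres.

Compute the density gradient over each adjacent pair:
  86–155 m: Δρ/Δz = 0.36/69 = 5.2 × 10⁻³ kg m⁻⁴
  155–207 m: Δρ/Δz = 1.40/52 = 0.027 kg m⁻⁴
  207–257 m: Δρ/Δz = 0.87/50 = 0.017 kg m⁻⁴
The largest gradient is in the 155–207 m interval — the pycnocline.

155–207 m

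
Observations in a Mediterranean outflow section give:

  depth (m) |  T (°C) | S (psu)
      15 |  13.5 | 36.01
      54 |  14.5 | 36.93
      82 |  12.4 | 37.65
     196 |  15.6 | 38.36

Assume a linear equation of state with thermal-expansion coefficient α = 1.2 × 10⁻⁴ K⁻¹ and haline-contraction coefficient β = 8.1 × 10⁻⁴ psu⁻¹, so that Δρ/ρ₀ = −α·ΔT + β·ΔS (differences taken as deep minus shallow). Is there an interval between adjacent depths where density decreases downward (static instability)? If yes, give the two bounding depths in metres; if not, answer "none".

Evaluate Δρ/ρ₀ = −αΔT + βΔS across each adjacent pair:
  15–54 m: −αΔT+βΔS = −(1.2 × 10⁻⁴)(+1.0)+(8.1 × 10⁻⁴)(+0.92) = 6.3 × 10⁻⁴ → stable
  54–82 m: −αΔT+βΔS = −(1.2 × 10⁻⁴)(-2.1)+(8.1 × 10⁻⁴)(+0.72) = 8.4 × 10⁻⁴ → stable
  82–196 m: −αΔT+βΔS = −(1.2 × 10⁻⁴)(+3.2)+(8.1 × 10⁻⁴)(+0.71) = 1.9 × 10⁻⁴ → stable
Every interval has Δρ > 0: the column is stably stratified throughout.

none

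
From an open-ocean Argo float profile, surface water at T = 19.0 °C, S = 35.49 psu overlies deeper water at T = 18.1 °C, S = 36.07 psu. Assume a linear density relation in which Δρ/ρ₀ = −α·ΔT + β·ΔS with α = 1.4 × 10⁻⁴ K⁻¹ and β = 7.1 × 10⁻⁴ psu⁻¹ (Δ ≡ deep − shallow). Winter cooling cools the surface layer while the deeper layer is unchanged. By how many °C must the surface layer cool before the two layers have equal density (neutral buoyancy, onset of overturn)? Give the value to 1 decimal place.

Neutral buoyancy requires Δρ = 0, i.e. −α(T_deep − T_surf′) + β(S_deep − S_surf) = 0.
T_surf′ = T_deep − (β/α)·ΔS = 18.1 − (7.1 × 10⁻⁴/1.4 × 10⁻⁴)·(+0.58) = 15.159 °C.
Cooling required: 19.0 − (15.159) = 3.841 °C.

3.8 °C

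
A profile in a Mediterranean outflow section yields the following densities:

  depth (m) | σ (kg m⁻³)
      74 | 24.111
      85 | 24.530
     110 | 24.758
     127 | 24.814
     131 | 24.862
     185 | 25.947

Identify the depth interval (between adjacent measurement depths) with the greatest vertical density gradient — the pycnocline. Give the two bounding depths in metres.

Compute the density gradient over each adjacent pair:
  74–85 m: Δρ/Δz = 0.419/11 = 0.038 kg m⁻⁴
  85–110 m: Δρ/Δz = 0.228/25 = 9.1 × 10⁻³ kg m⁻⁴
  110–127 m: Δρ/Δz = 0.056/17 = 3.3 × 10⁻³ kg m⁻⁴
  127–131 m: Δρ/Δz = 0.048/4 = 0.012 kg m⁻⁴
  131–185 m: Δρ/Δz = 1.085/54 = 0.020 kg m⁻⁴
The largest gradient is in the 74–85 m interval — the pycnocline.

74–85 m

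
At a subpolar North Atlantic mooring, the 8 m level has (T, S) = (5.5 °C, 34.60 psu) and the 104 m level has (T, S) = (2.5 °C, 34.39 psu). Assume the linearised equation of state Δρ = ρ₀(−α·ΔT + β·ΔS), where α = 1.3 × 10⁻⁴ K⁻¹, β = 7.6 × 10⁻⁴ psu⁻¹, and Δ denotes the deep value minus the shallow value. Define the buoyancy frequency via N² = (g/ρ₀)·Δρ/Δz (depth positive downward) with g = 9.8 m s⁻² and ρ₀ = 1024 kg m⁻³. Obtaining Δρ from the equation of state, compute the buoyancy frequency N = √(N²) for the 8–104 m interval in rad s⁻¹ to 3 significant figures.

4.85 × 10⁻³ rad s⁻¹

ΔT = -3.0 K, ΔS = -0.21 psu (deep − shallow).
Δρ/ρ₀ = −αΔT + βΔS = 3.90 × 10⁻⁴ − 1.596 × 10⁻⁴ = 2.304 × 10⁻⁴, so Δρ ≈ 0.2359 kg m⁻³.
N² = (g/ρ₀)·Δρ/Δz = g·(Δρ/ρ₀)/Δz = 9.8 × 2.304 × 10⁻⁴ / 96 = 2.3520 × 10⁻⁵ s⁻².
N = √(2.3520 × 10⁻⁵) = 4.8497 × 10⁻³ rad s⁻¹ ≈ 4.85 × 10⁻³ rad s⁻¹.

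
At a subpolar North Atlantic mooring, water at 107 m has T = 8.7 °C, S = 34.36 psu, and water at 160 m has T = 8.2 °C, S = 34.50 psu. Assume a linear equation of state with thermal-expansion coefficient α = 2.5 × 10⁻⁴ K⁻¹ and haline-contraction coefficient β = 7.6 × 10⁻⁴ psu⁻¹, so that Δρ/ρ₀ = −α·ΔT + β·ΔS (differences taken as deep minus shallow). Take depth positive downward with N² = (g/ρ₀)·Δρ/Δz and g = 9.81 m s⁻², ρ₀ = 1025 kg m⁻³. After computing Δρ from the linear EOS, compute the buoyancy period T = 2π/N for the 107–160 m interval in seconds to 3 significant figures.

ΔT = -0.5 K, ΔS = +0.14 psu (deep − shallow).
Δρ/ρ₀ = −αΔT + βΔS = 1.25 × 10⁻⁴ + 1.064 × 10⁻⁴ = 2.314 × 10⁻⁴, so Δρ ≈ 0.2372 kg m⁻³.
N² = (g/ρ₀)·Δρ/Δz = g·(Δρ/ρ₀)/Δz = 9.81 × 2.314 × 10⁻⁴ / 53 = 4.2831 × 10⁻⁵ s⁻².
N = √(4.2831 × 10⁻⁵) = 6.5445 × 10⁻³ rad s⁻¹ → T = 2π/N = 960.07 s ≈ 960 s.

960 s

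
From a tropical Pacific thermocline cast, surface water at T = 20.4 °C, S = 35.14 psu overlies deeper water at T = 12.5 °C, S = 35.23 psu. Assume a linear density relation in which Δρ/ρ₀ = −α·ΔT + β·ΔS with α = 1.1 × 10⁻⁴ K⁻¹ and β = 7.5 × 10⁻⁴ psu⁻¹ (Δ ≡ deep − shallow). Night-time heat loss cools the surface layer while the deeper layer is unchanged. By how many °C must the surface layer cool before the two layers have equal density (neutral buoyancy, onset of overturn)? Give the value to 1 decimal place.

Neutral buoyancy requires Δρ = 0, i.e. −α(T_deep − T_surf′) + β(S_deep − S_surf) = 0.
T_surf′ = T_deep − (β/α)·ΔS = 12.5 − (7.5 × 10⁻⁴/1.1 × 10⁻⁴)·(+0.09) = 11.886 °C.
Cooling required: 20.4 − (11.886) = 8.514 °C.

8.5 °C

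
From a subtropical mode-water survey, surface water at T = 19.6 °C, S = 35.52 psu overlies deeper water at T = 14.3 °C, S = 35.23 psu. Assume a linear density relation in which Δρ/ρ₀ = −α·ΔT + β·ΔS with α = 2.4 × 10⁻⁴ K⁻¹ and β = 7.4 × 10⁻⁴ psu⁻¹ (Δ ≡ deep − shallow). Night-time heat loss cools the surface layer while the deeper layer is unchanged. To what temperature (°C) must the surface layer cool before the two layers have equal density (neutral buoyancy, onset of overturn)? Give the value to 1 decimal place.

Neutral buoyancy requires Δρ = 0, i.e. −α(T_deep − T_surf′) + β(S_deep − S_surf) = 0.
T_surf′ = T_deep − (β/α)·ΔS = 14.3 − (7.4 × 10⁻⁴/2.4 × 10⁻⁴)·(-0.29) = 15.194 °C.
Cooling required: 19.6 − (15.194) = 4.406 °C.

15.2 °C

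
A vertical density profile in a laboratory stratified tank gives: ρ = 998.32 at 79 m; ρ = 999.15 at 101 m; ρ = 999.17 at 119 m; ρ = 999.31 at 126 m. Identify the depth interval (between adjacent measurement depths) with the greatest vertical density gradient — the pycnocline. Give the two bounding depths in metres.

79–101 m

Compute the density gradient over each adjacent pair:
  79–101 m: Δρ/Δz = 0.83/22 = 0.038 kg m⁻⁴
  101–119 m: Δρ/Δz = 0.02/18 = 1.1 × 10⁻³ kg m⁻⁴
  119–126 m: Δρ/Δz = 0.14/7 = 0.020 kg m⁻⁴
The largest gradient is in the 79–101 m interval — the pycnocline.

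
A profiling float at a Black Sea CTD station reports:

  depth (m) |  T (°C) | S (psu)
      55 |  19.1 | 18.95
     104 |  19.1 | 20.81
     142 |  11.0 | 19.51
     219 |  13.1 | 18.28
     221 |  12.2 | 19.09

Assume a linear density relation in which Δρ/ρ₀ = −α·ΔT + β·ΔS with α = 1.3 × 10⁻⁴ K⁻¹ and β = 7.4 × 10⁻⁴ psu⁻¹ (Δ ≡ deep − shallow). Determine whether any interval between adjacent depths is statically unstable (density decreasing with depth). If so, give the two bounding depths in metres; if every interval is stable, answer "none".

142–219 m

Evaluate Δρ/ρ₀ = −αΔT + βΔS across each adjacent pair:
  55–104 m: −αΔT+βΔS = −(1.3 × 10⁻⁴)(+0.0)+(7.4 × 10⁻⁴)(+1.86) = 1.4 × 10⁻³ → stable
  104–142 m: −αΔT+βΔS = −(1.3 × 10⁻⁴)(-8.1)+(7.4 × 10⁻⁴)(-1.30) = 9.1 × 10⁻⁵ → stable
  142–219 m: −αΔT+βΔS = −(1.3 × 10⁻⁴)(+2.1)+(7.4 × 10⁻⁴)(-1.23) = -1.2 × 10⁻³ → UNSTABLE
  219–221 m: −αΔT+βΔS = −(1.3 × 10⁻⁴)(-0.9)+(7.4 × 10⁻⁴)(+0.81) = 7.2 × 10⁻⁴ → stable
The 142–219 m interval has Δρ < 0: lighter water underlies denser water.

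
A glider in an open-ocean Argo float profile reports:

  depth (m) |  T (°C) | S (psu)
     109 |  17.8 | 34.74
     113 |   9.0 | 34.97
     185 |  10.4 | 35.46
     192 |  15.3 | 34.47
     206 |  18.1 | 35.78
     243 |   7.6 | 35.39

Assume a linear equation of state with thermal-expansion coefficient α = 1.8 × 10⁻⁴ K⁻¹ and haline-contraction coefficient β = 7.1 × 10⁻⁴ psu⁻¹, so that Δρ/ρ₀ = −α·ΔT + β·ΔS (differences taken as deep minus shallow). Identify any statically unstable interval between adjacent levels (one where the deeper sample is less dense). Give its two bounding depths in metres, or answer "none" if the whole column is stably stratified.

Evaluate Δρ/ρ₀ = −αΔT + βΔS across each adjacent pair:
  109–113 m: −αΔT+βΔS = −(1.8 × 10⁻⁴)(-8.8)+(7.1 × 10⁻⁴)(+0.23) = 1.7 × 10⁻³ → stable
  113–185 m: −αΔT+βΔS = −(1.8 × 10⁻⁴)(+1.4)+(7.1 × 10⁻⁴)(+0.49) = 9.6 × 10⁻⁵ → stable
  185–192 m: −αΔT+βΔS = −(1.8 × 10⁻⁴)(+4.9)+(7.1 × 10⁻⁴)(-0.99) = -1.6 × 10⁻³ → UNSTABLE
  192–206 m: −αΔT+βΔS = −(1.8 × 10⁻⁴)(+2.8)+(7.1 × 10⁻⁴)(+1.31) = 4.3 × 10⁻⁴ → stable
  206–243 m: −αΔT+βΔS = −(1.8 × 10⁻⁴)(-10.5)+(7.1 × 10⁻⁴)(-0.39) = 1.6 × 10⁻³ → stable
The 185–192 m interval has Δρ < 0: lighter water underlies denser water.

185–192 m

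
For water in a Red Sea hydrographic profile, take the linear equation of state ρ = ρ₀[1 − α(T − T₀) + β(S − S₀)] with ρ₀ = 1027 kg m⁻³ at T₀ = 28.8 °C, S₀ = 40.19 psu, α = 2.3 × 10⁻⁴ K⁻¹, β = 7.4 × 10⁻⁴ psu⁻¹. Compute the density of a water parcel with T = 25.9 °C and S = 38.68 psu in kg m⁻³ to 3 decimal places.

T − T₀ = -2.9 K, S − S₀ = -1.51 psu.
Bracket = 1 − α·(-2.9) + β·(-1.51) = 1 + (-4.504 × 10⁻⁴) = 0.9995496.
ρ = 1027 × 0.9995496 = 1026.537 kg m⁻³.

1026.537 kg m⁻³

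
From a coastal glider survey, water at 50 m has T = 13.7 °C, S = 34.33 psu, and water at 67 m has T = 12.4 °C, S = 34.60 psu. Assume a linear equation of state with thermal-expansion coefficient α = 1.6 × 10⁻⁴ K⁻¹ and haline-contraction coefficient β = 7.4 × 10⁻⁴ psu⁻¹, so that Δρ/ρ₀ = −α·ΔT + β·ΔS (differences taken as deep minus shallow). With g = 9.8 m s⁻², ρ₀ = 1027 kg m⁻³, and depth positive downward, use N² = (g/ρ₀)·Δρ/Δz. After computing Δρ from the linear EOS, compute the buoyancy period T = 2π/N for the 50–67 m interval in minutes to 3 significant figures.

ΔT = -1.3 K, ΔS = +0.27 psu (deep − shallow).
Δρ/ρ₀ = −αΔT + βΔS = 2.08 × 10⁻⁴ + 1.998 × 10⁻⁴ = 4.078 × 10⁻⁴, so Δρ ≈ 0.4188 kg m⁻³.
N² = (g/ρ₀)·Δρ/Δz = g·(Δρ/ρ₀)/Δz = 9.8 × 4.078 × 10⁻⁴ / 17 = 2.3508 × 10⁻⁴ s⁻².
N = √(2.3508 × 10⁻⁴) = 0.015332 rad s⁻¹ → T = 2π/N = 409.81 s = 6.8302 min ≈ 6.83 min.

6.83 min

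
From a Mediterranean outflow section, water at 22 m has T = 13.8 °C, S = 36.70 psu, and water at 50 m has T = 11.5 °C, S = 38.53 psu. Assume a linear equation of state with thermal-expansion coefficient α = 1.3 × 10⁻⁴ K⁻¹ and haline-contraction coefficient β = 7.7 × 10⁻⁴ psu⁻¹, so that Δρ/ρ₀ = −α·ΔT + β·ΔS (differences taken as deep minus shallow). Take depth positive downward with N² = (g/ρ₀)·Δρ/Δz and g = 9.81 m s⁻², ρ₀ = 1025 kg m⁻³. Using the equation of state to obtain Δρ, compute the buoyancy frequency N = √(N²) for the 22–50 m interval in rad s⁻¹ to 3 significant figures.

ΔT = -2.3 K, ΔS = +1.83 psu (deep − shallow).
Δρ/ρ₀ = −αΔT + βΔS = 2.99 × 10⁻⁴ + 1.4091 × 10⁻³ = 1.7081 × 10⁻³, so Δρ ≈ 1.751 kg m⁻³.
N² = (g/ρ₀)·Δρ/Δz = g·(Δρ/ρ₀)/Δz = 9.81 × 1.7081 × 10⁻³ / 28 = 5.9845 × 10⁻⁴ s⁻².
N = √(5.9845 × 10⁻⁴) = 0.024463 rad s⁻¹ ≈ 0.0245 rad s⁻¹.

0.0245 rad s⁻¹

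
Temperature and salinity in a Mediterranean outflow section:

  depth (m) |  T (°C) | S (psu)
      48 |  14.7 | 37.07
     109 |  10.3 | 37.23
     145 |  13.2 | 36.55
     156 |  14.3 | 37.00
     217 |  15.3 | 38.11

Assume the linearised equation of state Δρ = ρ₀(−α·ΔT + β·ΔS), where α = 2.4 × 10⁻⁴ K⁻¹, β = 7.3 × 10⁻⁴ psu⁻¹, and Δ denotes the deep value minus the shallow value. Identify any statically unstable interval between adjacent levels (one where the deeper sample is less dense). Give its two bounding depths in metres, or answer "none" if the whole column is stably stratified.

Evaluate Δρ/ρ₀ = −αΔT + βΔS across each adjacent pair:
  48–109 m: −αΔT+βΔS = −(2.4 × 10⁻⁴)(-4.4)+(7.3 × 10⁻⁴)(+0.16) = 1.2 × 10⁻³ → stable
  109–145 m: −αΔT+βΔS = −(2.4 × 10⁻⁴)(+2.9)+(7.3 × 10⁻⁴)(-0.68) = -1.2 × 10⁻³ → UNSTABLE
  145–156 m: −αΔT+βΔS = −(2.4 × 10⁻⁴)(+1.1)+(7.3 × 10⁻⁴)(+0.45) = 6.4 × 10⁻⁵ → stable
  156–217 m: −αΔT+βΔS = −(2.4 × 10⁻⁴)(+1.0)+(7.3 × 10⁻⁴)(+1.11) = 5.7 × 10⁻⁴ → stable
The 109–145 m interval has Δρ < 0: lighter water underlies denser water.

109–145 m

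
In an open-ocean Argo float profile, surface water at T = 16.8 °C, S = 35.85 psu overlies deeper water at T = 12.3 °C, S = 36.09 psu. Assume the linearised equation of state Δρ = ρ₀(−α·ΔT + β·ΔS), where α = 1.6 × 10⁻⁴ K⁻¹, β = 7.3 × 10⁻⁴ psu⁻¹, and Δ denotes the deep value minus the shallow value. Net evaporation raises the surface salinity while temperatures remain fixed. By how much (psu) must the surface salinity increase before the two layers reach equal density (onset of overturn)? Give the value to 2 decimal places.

Neutral buoyancy requires −α(T_deep − T_surf) + β(S_deep − S_surf′) = 0.
S_surf′ = S_deep − (α/β)·ΔT = 36.09 − (1.6 × 10⁻⁴/7.3 × 10⁻⁴)·(-4.5) = 37.0763 psu.
Increase required: 37.0763 − 35.85 = 1.2263 psu.

1.23 psu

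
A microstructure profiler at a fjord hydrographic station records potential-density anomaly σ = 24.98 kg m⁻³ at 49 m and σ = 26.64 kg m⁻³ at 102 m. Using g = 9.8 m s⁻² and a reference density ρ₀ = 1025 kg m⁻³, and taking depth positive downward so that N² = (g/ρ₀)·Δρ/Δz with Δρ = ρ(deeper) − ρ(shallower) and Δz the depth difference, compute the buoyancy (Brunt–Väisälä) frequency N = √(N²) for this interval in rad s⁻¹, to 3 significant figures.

Δρ = 1026.64 − 1024.98 = 1.66 kg m⁻³ over Δz = 102 − 49 = 53 m.
N² = (9.8/1025) × (1.66/53) = 2.9946 × 10⁻⁴ s⁻².
N = √(2.9946 × 10⁻⁴) = 0.017305 rad s⁻¹ ≈ 0.0173 rad s⁻¹.

0.0173 rad s⁻¹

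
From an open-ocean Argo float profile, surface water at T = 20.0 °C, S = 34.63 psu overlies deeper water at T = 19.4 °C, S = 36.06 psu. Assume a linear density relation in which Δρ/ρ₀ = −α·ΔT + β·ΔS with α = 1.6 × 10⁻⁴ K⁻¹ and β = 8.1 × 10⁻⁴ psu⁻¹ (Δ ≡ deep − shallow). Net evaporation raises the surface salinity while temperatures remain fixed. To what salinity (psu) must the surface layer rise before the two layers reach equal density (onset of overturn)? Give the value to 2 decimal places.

Neutral buoyancy requires −α(T_deep − T_surf) + β(S_deep − S_surf′) = 0.
S_surf′ = S_deep − (α/β)·ΔT = 36.06 − (1.6 × 10⁻⁴/8.1 × 10⁻⁴)·(-0.6) = 36.1785 psu.
Increase required: 36.1785 − 34.63 = 1.5485 psu.

36.18 psu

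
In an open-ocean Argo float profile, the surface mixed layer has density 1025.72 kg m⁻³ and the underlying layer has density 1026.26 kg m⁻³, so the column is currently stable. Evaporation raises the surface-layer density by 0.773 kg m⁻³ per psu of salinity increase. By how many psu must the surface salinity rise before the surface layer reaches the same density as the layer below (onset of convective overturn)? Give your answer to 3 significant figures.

0.699 psu

Density deficit of the surface layer: 1026.26 − 1025.72 = 0.54 kg m⁻³.
Required change = 0.54 / 0.773 = 0.699 psu.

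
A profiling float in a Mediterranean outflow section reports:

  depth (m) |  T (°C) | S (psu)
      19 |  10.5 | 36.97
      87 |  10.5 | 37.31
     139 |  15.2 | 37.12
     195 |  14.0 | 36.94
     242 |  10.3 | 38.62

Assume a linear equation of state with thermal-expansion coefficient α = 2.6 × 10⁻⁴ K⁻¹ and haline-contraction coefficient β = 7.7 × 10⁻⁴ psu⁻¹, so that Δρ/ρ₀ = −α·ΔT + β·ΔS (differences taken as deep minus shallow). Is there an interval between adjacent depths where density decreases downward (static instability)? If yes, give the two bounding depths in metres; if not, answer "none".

Evaluate Δρ/ρ₀ = −αΔT + βΔS across each adjacent pair:
  19–87 m: −αΔT+βΔS = −(2.6 × 10⁻⁴)(+0.0)+(7.7 × 10⁻⁴)(+0.34) = 2.6 × 10⁻⁴ → stable
  87–139 m: −αΔT+βΔS = −(2.6 × 10⁻⁴)(+4.7)+(7.7 × 10⁻⁴)(-0.19) = -1.4 × 10⁻³ → UNSTABLE
  139–195 m: −αΔT+βΔS = −(2.6 × 10⁻⁴)(-1.2)+(7.7 × 10⁻⁴)(-0.18) = 1.7 × 10⁻⁴ → stable
  195–242 m: −αΔT+βΔS = −(2.6 × 10⁻⁴)(-3.7)+(7.7 × 10⁻⁴)(+1.68) = 2.3 × 10⁻³ → stable
The 87–139 m interval has Δρ < 0: lighter water underlies denser water.

87–139 m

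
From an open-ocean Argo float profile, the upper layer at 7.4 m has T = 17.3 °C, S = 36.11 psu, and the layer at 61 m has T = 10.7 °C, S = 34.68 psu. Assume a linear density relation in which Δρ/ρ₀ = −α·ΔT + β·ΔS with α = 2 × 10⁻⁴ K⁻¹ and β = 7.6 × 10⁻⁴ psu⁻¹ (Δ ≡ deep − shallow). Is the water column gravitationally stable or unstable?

stable

ΔT = 10.7 − 17.3 = -6.6 K and ΔS = 34.68 − 36.11 = -1.43 psu (deep − shallow).
−αΔT = 1.32 × 10⁻³; βΔS = -1.0868 × 10⁻³; sum Δρ/ρ₀ = 2.332 × 10⁻⁴.
Δρ/ρ₀ > 0, so Δρ > 0: deeper water is denser → statically stable.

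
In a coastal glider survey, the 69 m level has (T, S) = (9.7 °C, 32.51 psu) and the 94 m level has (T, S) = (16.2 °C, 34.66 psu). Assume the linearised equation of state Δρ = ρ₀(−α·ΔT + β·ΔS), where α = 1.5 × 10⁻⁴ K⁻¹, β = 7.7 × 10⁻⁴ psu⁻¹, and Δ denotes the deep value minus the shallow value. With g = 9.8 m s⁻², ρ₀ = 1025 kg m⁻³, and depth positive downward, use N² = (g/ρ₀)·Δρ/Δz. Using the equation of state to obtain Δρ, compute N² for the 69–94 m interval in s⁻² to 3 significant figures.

2.67 × 10⁻⁴ s⁻²

ΔT = +6.5 K, ΔS = +2.15 psu (deep − shallow).
Δρ/ρ₀ = −αΔT + βΔS = -9.75 × 10⁻⁴ + 1.6555 × 10⁻³ = 6.805 × 10⁻⁴, so Δρ ≈ 0.6975 kg m⁻³.
N² = (g/ρ₀)·Δρ/Δz = g·(Δρ/ρ₀)/Δz = 9.8 × 6.805 × 10⁻⁴ / 25 = 2.6676 × 10⁻⁴ s⁻² ≈ 2.67 × 10⁻⁴ s⁻².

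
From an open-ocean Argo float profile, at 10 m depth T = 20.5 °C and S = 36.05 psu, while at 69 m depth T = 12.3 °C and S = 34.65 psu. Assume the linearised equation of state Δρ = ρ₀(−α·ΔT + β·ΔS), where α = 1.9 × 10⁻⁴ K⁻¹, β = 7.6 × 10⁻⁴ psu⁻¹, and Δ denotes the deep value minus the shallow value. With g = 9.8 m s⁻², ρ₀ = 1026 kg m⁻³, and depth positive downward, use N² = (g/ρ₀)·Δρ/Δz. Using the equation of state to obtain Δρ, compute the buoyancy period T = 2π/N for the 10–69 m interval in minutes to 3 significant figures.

11.6 min

ΔT = -8.2 K, ΔS = -1.40 psu (deep − shallow).
Δρ/ρ₀ = −αΔT + βΔS = 1.558 × 10⁻³ − 1.064 × 10⁻³ = 4.94 × 10⁻⁴, so Δρ ≈ 0.5068 kg m⁻³.
N² = (g/ρ₀)·Δρ/Δz = g·(Δρ/ρ₀)/Δz = 9.8 × 4.94 × 10⁻⁴ / 59 = 8.2054 × 10⁻⁵ s⁻².
N = √(8.2054 × 10⁻⁵) = 9.0584 × 10⁻³ rad s⁻¹ → T = 2π/N = 693.63 s = 11.560 min ≈ 11.6 min.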